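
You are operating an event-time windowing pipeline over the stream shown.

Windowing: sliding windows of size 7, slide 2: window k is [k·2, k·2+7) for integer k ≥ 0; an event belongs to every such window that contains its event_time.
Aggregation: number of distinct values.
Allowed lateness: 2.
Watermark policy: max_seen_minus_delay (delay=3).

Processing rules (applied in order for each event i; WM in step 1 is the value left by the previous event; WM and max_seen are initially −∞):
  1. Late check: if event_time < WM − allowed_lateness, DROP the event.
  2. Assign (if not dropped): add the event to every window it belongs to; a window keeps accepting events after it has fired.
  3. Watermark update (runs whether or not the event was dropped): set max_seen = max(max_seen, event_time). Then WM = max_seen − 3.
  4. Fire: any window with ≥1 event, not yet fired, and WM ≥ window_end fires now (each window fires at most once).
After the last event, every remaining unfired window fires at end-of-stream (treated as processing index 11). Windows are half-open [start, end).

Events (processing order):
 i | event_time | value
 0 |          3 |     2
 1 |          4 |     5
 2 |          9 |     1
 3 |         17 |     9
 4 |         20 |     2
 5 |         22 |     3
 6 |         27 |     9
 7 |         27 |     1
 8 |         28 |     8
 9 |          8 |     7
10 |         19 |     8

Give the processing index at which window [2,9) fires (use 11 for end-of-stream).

i=0 t=3 v=2: → [2,9),[0,7); WM=0
i=1 t=4 v=5: → [4,11),[2,9),[0,7); WM=1
i=2 t=9 v=1: → [8,15),[6,13),[4,11); WM=6
i=3 t=17 v=9: → [16,23),[14,21),[12,19); WM=14; [0,7) fires=2 [2,9) fires=2 [4,11) fires=2 [6,13) fires=1
i=4 t=20 v=2: → [20,27),[18,25),[16,23),[14,21); WM=17; [8,15) fires=1
i=5 t=22 v=3: → [22,29),[20,27),[18,25),[16,23); WM=19; [12,19) fires=1
i=6 t=27 v=9: → [26,33),[24,31),[22,29); WM=24; [14,21) fires=2 [16,23) fires=3
i=7 t=27 v=1: → [26,33),[24,31),[22,29); WM=24
i=8 t=28 v=8: → [28,35),[26,33),[24,31),[22,29); WM=25; [18,25) fires=2
i=9 t=8 v=7: DROP (t<25-2); WM=25
i=10 t=19 v=8: DROP (t<25-2); WM=25

3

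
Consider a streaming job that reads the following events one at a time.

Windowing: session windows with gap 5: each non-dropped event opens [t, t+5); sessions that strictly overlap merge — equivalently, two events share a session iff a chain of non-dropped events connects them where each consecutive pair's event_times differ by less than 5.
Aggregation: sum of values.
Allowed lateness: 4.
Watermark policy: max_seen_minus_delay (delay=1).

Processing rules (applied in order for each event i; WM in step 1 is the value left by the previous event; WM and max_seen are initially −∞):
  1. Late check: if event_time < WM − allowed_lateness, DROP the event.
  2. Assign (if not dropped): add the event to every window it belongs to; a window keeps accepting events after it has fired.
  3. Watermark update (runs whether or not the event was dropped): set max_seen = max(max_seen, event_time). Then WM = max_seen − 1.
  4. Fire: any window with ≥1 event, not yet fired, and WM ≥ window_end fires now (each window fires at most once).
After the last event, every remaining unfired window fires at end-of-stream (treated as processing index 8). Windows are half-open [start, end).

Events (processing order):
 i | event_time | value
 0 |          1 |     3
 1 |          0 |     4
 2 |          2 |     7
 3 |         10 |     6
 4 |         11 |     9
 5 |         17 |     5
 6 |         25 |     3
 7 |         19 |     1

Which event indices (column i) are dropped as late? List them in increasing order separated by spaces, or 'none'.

i=0 t=1 v=3: → [1,6); WM=0
i=1 t=0 v=4: → [0,6); WM=0
i=2 t=2 v=7: → [0,7); WM=1
i=3 t=10 v=6: → [10,15); WM=9
i=4 t=11 v=9: → [10,16); WM=10
i=5 t=17 v=5: → [17,22); WM=16
i=6 t=25 v=3: → [25,30); WM=24
i=7 t=19 v=1: DROP (t<24-4); WM=24

7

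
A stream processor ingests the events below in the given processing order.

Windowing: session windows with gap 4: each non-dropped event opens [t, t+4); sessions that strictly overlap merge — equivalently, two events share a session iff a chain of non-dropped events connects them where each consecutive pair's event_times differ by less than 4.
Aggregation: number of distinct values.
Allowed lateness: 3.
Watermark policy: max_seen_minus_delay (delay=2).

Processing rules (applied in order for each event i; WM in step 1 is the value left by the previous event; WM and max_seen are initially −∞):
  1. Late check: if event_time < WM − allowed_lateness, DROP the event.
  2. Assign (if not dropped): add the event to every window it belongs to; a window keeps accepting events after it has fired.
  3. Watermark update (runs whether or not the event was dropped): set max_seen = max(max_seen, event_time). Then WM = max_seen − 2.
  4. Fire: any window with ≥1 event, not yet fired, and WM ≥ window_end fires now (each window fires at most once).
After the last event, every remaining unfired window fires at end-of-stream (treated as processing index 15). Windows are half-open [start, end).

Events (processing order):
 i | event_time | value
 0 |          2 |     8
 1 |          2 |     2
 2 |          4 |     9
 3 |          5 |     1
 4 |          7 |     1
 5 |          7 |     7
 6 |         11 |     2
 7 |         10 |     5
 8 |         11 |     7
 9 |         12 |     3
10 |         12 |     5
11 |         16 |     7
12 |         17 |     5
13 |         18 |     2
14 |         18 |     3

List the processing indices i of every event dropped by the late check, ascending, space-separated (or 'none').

i=0 t=2 v=8: → [2,6); WM=0
i=1 t=2 v=2: → [2,6); WM=0
i=2 t=4 v=9: → [2,8); WM=2
i=3 t=5 v=1: → [2,9); WM=3
i=4 t=7 v=1: → [2,11); WM=5
i=5 t=7 v=7: → [2,11); WM=5
i=6 t=11 v=2: → [11,15); WM=9
i=7 t=10 v=5: → [2,15); WM=9
i=8 t=11 v=7: → [2,15); WM=9
i=9 t=12 v=3: → [2,16); WM=10
i=10 t=12 v=5: → [2,16); WM=10
i=11 t=16 v=7: → [16,20); WM=14
i=12 t=17 v=5: → [16,21); WM=15
i=13 t=18 v=2: → [16,22); WM=16
i=14 t=18 v=3: → [16,22); WM=16

none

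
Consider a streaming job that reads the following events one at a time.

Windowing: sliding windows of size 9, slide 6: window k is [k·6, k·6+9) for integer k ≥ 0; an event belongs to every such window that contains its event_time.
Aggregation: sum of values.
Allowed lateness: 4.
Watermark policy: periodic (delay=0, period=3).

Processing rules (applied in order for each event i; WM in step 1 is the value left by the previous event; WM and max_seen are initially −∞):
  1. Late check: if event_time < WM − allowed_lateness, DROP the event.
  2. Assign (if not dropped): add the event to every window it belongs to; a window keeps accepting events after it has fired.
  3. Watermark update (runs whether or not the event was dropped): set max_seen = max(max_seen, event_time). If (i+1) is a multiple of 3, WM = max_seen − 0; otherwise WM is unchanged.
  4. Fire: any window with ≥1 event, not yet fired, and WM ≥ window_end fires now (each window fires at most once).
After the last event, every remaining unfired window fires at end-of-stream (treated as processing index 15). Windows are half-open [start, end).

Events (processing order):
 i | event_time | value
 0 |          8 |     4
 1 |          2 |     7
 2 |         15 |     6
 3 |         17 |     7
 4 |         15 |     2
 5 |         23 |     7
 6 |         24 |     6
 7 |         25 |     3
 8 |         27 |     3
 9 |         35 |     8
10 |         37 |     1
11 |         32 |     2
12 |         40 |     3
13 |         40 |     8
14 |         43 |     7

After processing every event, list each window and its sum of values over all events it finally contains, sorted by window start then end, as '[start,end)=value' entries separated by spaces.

i=0 t=8 v=4: → [6,15),[0,9); WM=−∞
i=1 t=2 v=7: → [0,9); WM=−∞
i=2 t=15 v=6: → [12,21); WM=15; [0,9) fires=11 [6,15) fires=4
i=3 t=17 v=7: → [12,21); WM=15
i=4 t=15 v=2: → [12,21); WM=15
i=5 t=23 v=7: → [18,27); WM=23; [12,21) fires=15
i=6 t=24 v=6: → [24,33),[18,27); WM=23
i=7 t=25 v=3: → [24,33),[18,27); WM=23
i=8 t=27 v=3: → [24,33); WM=27; [18,27) fires=16
i=9 t=35 v=8: → [30,39); WM=27
i=10 t=37 v=1: → [36,45),[30,39); WM=27
i=11 t=32 v=2: → [30,39),[24,33); WM=37; [24,33) fires=14
i=12 t=40 v=3: → [36,45); WM=37
i=13 t=40 v=8: → [36,45); WM=37
i=14 t=43 v=7: → [42,51),[36,45); WM=43; [30,39) fires=11

[0,9)=11 [6,15)=4 [12,21)=15 [18,27)=16 [24,33)=14 [30,39)=11 [36,45)=19 [42,51)=7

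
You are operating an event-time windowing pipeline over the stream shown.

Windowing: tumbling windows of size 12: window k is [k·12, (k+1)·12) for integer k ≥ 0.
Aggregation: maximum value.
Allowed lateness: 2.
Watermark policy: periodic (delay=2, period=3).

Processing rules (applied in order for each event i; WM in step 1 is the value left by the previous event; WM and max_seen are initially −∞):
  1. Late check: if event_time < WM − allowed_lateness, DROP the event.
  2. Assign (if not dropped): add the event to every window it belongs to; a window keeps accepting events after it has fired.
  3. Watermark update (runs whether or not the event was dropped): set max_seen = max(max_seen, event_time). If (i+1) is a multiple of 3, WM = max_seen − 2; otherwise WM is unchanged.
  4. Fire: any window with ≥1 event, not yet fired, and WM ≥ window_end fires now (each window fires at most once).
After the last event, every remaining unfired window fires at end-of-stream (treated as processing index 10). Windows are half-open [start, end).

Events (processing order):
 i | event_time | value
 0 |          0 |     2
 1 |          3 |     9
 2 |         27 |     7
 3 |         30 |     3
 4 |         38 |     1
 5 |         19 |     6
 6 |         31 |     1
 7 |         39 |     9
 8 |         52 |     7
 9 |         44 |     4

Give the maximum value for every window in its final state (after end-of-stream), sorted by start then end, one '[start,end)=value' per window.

i=0 t=0 v=2: → [0,12); WM=−∞
i=1 t=3 v=9: → [0,12); WM=−∞
i=2 t=27 v=7: → [24,36); WM=25; [0,12) fires=9
i=3 t=30 v=3: → [24,36); WM=25
i=4 t=38 v=1: → [36,48); WM=25
i=5 t=19 v=6: DROP (t<25-2); WM=36; [24,36) fires=7
i=6 t=31 v=1: DROP (t<36-2); WM=36
i=7 t=39 v=9: → [36,48); WM=36
i=8 t=52 v=7: → [48,60); WM=50; [36,48) fires=9
i=9 t=44 v=4: DROP (t<50-2); WM=50

[0,12)=9 [24,36)=7 [36,48)=9 [48,60)=7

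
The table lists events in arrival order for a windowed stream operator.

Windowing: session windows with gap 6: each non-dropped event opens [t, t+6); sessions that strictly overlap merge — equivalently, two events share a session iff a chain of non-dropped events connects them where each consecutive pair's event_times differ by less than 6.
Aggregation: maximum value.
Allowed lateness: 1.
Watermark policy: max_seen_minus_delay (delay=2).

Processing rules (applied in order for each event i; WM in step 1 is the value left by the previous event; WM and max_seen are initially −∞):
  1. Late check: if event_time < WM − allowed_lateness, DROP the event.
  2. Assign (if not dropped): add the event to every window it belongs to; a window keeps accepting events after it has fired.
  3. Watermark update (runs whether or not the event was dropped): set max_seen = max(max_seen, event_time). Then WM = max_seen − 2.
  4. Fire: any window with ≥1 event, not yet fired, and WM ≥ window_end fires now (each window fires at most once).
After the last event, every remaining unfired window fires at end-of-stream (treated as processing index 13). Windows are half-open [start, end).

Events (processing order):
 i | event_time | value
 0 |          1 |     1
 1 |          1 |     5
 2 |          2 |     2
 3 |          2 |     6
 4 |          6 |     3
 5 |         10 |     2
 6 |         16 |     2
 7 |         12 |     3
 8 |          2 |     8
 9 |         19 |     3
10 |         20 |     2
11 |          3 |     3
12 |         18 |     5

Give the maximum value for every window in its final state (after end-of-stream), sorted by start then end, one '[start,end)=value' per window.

i=0 t=1 v=1: → [1,7); WM=-1
i=1 t=1 v=5: → [1,7); WM=-1
i=2 t=2 v=2: → [1,8); WM=0
i=3 t=2 v=6: → [1,8); WM=0
i=4 t=6 v=3: → [1,12); WM=4
i=5 t=10 v=2: → [1,16); WM=8
i=6 t=16 v=2: → [16,22); WM=14
i=7 t=12 v=3: DROP (t<14-1); WM=14
i=8 t=2 v=8: DROP (t<14-1); WM=14
i=9 t=19 v=3: → [16,25); WM=17
i=10 t=20 v=2: → [16,26); WM=18
i=11 t=3 v=3: DROP (t<18-1); WM=18
i=12 t=18 v=5: → [16,26); WM=18

[1,16)=6 [16,26)=5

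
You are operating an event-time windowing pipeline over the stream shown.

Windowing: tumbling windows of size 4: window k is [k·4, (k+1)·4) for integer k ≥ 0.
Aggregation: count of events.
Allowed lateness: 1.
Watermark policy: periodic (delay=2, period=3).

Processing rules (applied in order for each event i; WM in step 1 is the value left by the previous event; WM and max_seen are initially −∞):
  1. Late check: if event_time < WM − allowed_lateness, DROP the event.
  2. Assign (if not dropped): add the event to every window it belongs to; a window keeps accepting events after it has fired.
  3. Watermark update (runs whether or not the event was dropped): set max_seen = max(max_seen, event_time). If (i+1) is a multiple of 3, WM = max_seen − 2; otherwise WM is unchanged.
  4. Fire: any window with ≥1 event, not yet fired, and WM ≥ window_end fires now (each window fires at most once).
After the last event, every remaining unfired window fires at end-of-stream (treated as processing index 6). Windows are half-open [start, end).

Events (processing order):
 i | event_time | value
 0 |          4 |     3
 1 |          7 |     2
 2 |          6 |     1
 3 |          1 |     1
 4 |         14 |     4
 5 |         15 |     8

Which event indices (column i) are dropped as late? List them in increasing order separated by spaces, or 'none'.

3

i=0 t=4 v=3: → [4,8); WM=−∞
i=1 t=7 v=2: → [4,8); WM=−∞
i=2 t=6 v=1: → [4,8); WM=5
i=3 t=1 v=1: DROP (t<5-1); WM=5
i=4 t=14 v=4: → [12,16); WM=5
i=5 t=15 v=8: → [12,16); WM=13; [4,8) fires=3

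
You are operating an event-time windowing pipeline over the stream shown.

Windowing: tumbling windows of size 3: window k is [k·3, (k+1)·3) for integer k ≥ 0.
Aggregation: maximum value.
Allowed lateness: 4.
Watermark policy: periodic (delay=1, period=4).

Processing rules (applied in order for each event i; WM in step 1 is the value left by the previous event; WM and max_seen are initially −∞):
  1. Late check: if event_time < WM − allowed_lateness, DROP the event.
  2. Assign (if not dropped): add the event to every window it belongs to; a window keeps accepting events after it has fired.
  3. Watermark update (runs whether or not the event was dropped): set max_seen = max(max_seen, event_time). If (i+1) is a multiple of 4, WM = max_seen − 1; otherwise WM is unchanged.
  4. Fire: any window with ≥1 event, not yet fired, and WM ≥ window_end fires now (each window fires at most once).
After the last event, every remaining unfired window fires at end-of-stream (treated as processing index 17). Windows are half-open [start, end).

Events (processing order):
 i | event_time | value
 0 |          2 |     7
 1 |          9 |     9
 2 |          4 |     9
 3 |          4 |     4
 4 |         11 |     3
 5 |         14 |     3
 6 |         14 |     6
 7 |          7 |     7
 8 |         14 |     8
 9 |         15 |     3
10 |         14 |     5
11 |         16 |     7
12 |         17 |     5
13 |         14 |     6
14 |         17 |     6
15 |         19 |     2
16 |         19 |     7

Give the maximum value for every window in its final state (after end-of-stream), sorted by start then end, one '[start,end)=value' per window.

i=0 t=2 v=7: → [0,3); WM=−∞
i=1 t=9 v=9: → [9,12); WM=−∞
i=2 t=4 v=9: → [3,6); WM=−∞
i=3 t=4 v=4: → [3,6); WM=8; [0,3) fires=7 [3,6) fires=9
i=4 t=11 v=3: → [9,12); WM=8
i=5 t=14 v=3: → [12,15); WM=8
i=6 t=14 v=6: → [12,15); WM=8
i=7 t=7 v=7: → [6,9); WM=13; [6,9) fires=7 [9,12) fires=9
i=8 t=14 v=8: → [12,15); WM=13
i=9 t=15 v=3: → [15,18); WM=13
i=10 t=14 v=5: → [12,15); WM=13
i=11 t=16 v=7: → [15,18); WM=15; [12,15) fires=8
i=12 t=17 v=5: → [15,18); WM=15
i=13 t=14 v=6: → [12,15); WM=15
i=14 t=17 v=6: → [15,18); WM=15
i=15 t=19 v=2: → [18,21); WM=18; [15,18) fires=7
i=16 t=19 v=7: → [18,21); WM=18

[0,3)=7 [3,6)=9 [6,9)=7 [9,12)=9 [12,15)=8 [15,18)=7 [18,21)=7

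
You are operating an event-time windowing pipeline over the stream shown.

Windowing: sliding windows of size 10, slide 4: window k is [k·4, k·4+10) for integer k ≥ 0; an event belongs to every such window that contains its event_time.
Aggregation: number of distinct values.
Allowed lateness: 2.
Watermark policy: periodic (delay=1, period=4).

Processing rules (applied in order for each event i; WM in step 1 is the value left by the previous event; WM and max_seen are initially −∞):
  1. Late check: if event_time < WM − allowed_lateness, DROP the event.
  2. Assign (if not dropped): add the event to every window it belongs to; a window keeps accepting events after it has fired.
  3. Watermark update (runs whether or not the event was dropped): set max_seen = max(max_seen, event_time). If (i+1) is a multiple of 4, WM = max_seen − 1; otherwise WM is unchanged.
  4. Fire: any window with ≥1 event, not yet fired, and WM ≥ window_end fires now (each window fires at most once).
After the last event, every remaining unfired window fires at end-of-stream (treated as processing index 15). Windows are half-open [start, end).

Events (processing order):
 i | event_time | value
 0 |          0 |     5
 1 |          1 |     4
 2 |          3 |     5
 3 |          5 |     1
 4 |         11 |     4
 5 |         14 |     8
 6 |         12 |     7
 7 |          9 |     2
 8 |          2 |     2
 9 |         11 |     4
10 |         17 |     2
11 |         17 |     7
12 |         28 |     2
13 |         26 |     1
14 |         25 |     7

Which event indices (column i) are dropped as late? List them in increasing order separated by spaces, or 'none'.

i=0 t=0 v=5: → [0,10); WM=−∞
i=1 t=1 v=4: → [0,10); WM=−∞
i=2 t=3 v=5: → [0,10); WM=−∞
i=3 t=5 v=1: → [4,14),[0,10); WM=4
i=4 t=11 v=4: → [8,18),[4,14); WM=4
i=5 t=14 v=8: → [12,22),[8,18); WM=4
i=6 t=12 v=7: → [12,22),[8,18),[4,14); WM=4
i=7 t=9 v=2: → [8,18),[4,14),[0,10); WM=13; [0,10) fires=4
i=8 t=2 v=2: DROP (t<13-2); WM=13
i=9 t=11 v=4: → [8,18),[4,14); WM=13
i=10 t=17 v=2: → [16,26),[12,22),[8,18); WM=13
i=11 t=17 v=7: → [16,26),[12,22),[8,18); WM=16; [4,14) fires=4
i=12 t=28 v=2: → [28,38),[24,34),[20,30); WM=16
i=13 t=26 v=1: → [24,34),[20,30); WM=16
i=14 t=25 v=7: → [24,34),[20,30),[16,26); WM=16

8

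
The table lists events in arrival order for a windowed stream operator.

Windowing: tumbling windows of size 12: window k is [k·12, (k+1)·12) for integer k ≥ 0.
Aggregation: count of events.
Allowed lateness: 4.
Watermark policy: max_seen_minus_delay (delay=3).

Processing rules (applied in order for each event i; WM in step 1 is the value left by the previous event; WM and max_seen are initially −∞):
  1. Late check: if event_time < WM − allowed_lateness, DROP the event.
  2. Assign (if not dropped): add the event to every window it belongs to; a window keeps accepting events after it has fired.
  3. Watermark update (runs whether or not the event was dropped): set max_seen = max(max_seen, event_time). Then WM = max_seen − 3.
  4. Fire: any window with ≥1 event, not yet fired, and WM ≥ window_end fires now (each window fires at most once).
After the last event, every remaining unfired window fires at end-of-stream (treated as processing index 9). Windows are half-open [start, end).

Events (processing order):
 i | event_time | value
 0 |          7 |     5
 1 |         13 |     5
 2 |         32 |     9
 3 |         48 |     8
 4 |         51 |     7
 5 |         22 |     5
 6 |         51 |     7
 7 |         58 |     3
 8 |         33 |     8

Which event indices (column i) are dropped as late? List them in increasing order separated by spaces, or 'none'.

i=0 t=7 v=5: → [0,12); WM=4
i=1 t=13 v=5: → [12,24); WM=10
i=2 t=32 v=9: → [24,36); WM=29; [0,12) fires=1 [12,24) fires=1
i=3 t=48 v=8: → [48,60); WM=45; [24,36) fires=1
i=4 t=51 v=7: → [48,60); WM=48
i=5 t=22 v=5: DROP (t<48-4); WM=48
i=6 t=51 v=7: → [48,60); WM=48
i=7 t=58 v=3: → [48,60); WM=55
i=8 t=33 v=8: DROP (t<55-4); WM=55

5 8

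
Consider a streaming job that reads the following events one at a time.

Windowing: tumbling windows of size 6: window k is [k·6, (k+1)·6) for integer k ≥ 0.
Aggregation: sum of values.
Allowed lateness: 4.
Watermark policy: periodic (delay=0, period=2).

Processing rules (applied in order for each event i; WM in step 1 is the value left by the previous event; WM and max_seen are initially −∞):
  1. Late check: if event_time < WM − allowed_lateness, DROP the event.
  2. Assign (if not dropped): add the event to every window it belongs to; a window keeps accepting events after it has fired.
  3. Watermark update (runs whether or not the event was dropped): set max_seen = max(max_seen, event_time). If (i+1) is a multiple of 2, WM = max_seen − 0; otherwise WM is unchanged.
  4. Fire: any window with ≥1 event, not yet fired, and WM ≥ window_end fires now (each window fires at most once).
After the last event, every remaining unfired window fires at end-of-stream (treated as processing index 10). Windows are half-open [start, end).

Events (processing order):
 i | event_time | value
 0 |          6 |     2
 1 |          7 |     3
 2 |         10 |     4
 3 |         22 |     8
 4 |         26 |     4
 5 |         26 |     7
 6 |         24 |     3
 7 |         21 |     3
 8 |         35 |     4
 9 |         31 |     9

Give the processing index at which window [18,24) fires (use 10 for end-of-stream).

i=0 t=6 v=2: → [6,12); WM=−∞
i=1 t=7 v=3: → [6,12); WM=7
i=2 t=10 v=4: → [6,12); WM=7
i=3 t=22 v=8: → [18,24); WM=22; [6,12) fires=9
i=4 t=26 v=4: → [24,30); WM=22
i=5 t=26 v=7: → [24,30); WM=26; [18,24) fires=8
i=6 t=24 v=3: → [24,30); WM=26
i=7 t=21 v=3: DROP (t<26-4); WM=26
i=8 t=35 v=4: → [30,36); WM=26
i=9 t=31 v=9: → [30,36); WM=35; [24,30) fires=14

5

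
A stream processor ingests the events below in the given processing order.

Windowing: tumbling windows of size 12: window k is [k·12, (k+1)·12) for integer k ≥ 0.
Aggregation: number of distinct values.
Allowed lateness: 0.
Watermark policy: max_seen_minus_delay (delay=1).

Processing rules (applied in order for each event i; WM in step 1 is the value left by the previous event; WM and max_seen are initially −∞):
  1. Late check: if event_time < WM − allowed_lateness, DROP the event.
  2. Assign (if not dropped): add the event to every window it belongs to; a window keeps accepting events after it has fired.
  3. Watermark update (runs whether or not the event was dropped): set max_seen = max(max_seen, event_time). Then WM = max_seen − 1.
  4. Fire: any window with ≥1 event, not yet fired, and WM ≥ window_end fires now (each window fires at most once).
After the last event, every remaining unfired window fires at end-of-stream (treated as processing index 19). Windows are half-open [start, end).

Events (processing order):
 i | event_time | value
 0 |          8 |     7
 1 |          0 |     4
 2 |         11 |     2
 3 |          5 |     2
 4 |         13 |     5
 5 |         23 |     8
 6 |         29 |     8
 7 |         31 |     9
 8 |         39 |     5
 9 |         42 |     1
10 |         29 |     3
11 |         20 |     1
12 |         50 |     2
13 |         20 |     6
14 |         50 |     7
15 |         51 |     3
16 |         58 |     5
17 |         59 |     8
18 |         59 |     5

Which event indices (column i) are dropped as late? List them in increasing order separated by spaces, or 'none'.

i=0 t=8 v=7: → [0,12); WM=7
i=1 t=0 v=4: DROP (t<7-0); WM=7
i=2 t=11 v=2: → [0,12); WM=10
i=3 t=5 v=2: DROP (t<10-0); WM=10
i=4 t=13 v=5: → [12,24); WM=12; [0,12) fires=2
i=5 t=23 v=8: → [12,24); WM=22
i=6 t=29 v=8: → [24,36); WM=28; [12,24) fires=2
i=7 t=31 v=9: → [24,36); WM=30
i=8 t=39 v=5: → [36,48); WM=38; [24,36) fires=2
i=9 t=42 v=1: → [36,48); WM=41
i=10 t=29 v=3: DROP (t<41-0); WM=41
i=11 t=20 v=1: DROP (t<41-0); WM=41
i=12 t=50 v=2: → [48,60); WM=49; [36,48) fires=2
i=13 t=20 v=6: DROP (t<49-0); WM=49
i=14 t=50 v=7: → [48,60); WM=49
i=15 t=51 v=3: → [48,60); WM=50
i=16 t=58 v=5: → [48,60); WM=57
i=17 t=59 v=8: → [48,60); WM=58
i=18 t=59 v=5: → [48,60); WM=58

1 3 10 11 13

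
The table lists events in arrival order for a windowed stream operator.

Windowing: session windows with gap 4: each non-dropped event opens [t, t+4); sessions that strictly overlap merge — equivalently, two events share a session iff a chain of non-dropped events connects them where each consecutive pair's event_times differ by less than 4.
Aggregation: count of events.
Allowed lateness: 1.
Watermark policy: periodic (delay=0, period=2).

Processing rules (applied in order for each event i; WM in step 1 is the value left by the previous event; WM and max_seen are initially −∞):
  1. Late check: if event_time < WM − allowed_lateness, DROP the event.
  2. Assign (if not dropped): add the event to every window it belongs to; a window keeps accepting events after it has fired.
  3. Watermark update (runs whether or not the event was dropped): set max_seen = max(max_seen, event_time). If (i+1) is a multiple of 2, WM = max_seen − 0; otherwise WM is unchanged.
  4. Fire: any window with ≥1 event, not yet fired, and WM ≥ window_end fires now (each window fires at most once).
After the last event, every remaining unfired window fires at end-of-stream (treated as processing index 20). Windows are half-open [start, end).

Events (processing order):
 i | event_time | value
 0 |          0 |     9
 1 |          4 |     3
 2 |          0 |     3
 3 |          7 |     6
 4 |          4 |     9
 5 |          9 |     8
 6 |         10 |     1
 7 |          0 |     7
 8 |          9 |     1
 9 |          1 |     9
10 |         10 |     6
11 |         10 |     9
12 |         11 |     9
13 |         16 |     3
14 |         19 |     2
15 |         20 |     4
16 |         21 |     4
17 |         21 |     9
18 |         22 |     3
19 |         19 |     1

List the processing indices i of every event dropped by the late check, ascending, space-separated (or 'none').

i=0 t=0 v=9: → [0,4); WM=−∞
i=1 t=4 v=3: → [4,8); WM=4
i=2 t=0 v=3: DROP (t<4-1); WM=4
i=3 t=7 v=6: → [4,11); WM=7
i=4 t=4 v=9: DROP (t<7-1); WM=7
i=5 t=9 v=8: → [4,13); WM=9
i=6 t=10 v=1: → [4,14); WM=9
i=7 t=0 v=7: DROP (t<9-1); WM=10
i=8 t=9 v=1: → [4,14); WM=10
i=9 t=1 v=9: DROP (t<10-1); WM=10
i=10 t=10 v=6: → [4,14); WM=10
i=11 t=10 v=9: → [4,14); WM=10
i=12 t=11 v=9: → [4,15); WM=10
i=13 t=16 v=3: → [16,20); WM=16
i=14 t=19 v=2: → [16,23); WM=16
i=15 t=20 v=4: → [16,24); WM=20
i=16 t=21 v=4: → [16,25); WM=20
i=17 t=21 v=9: → [16,25); WM=21
i=18 t=22 v=3: → [16,26); WM=21
i=19 t=19 v=1: DROP (t<21-1); WM=22

2 4 7 9 19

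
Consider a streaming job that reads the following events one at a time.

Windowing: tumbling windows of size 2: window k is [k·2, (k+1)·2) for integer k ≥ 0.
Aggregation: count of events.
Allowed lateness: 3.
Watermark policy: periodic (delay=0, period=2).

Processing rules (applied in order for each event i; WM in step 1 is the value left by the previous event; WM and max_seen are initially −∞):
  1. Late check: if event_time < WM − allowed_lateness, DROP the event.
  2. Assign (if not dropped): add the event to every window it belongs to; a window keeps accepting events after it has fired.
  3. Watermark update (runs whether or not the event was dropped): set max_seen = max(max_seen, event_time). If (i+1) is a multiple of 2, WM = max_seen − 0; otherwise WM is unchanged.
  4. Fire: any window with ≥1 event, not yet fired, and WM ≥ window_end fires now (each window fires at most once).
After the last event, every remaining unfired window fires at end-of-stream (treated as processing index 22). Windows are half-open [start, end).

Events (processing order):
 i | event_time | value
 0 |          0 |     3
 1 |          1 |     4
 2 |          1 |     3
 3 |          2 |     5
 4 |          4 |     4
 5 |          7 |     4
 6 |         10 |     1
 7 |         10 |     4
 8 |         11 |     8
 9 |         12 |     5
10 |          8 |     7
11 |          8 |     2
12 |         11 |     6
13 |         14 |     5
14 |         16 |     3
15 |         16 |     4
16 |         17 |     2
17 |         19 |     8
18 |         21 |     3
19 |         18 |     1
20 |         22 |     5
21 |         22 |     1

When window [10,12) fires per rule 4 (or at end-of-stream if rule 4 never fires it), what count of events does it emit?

i=0 t=0 v=3: → [0,2); WM=−∞
i=1 t=1 v=4: → [0,2); WM=1
i=2 t=1 v=3: → [0,2); WM=1
i=3 t=2 v=5: → [2,4); WM=2; [0,2) fires=3
i=4 t=4 v=4: → [4,6); WM=2
i=5 t=7 v=4: → [6,8); WM=7; [2,4) fires=1 [4,6) fires=1
i=6 t=10 v=1: → [10,12); WM=7
i=7 t=10 v=4: → [10,12); WM=10; [6,8) fires=1
i=8 t=11 v=8: → [10,12); WM=10
i=9 t=12 v=5: → [12,14); WM=12; [10,12) fires=3
i=10 t=8 v=7: DROP (t<12-3); WM=12
i=11 t=8 v=2: DROP (t<12-3); WM=12
i=12 t=11 v=6: → [10,12); WM=12
i=13 t=14 v=5: → [14,16); WM=14; [12,14) fires=1
i=14 t=16 v=3: → [16,18); WM=14
i=15 t=16 v=4: → [16,18); WM=16; [14,16) fires=1
i=16 t=17 v=2: → [16,18); WM=16
i=17 t=19 v=8: → [18,20); WM=19; [16,18) fires=3
i=18 t=21 v=3: → [20,22); WM=19
i=19 t=18 v=1: → [18,20); WM=21; [18,20) fires=2
i=20 t=22 v=5: → [22,24); WM=21
i=21 t=22 v=1: → [22,24); WM=22; [20,22) fires=1

3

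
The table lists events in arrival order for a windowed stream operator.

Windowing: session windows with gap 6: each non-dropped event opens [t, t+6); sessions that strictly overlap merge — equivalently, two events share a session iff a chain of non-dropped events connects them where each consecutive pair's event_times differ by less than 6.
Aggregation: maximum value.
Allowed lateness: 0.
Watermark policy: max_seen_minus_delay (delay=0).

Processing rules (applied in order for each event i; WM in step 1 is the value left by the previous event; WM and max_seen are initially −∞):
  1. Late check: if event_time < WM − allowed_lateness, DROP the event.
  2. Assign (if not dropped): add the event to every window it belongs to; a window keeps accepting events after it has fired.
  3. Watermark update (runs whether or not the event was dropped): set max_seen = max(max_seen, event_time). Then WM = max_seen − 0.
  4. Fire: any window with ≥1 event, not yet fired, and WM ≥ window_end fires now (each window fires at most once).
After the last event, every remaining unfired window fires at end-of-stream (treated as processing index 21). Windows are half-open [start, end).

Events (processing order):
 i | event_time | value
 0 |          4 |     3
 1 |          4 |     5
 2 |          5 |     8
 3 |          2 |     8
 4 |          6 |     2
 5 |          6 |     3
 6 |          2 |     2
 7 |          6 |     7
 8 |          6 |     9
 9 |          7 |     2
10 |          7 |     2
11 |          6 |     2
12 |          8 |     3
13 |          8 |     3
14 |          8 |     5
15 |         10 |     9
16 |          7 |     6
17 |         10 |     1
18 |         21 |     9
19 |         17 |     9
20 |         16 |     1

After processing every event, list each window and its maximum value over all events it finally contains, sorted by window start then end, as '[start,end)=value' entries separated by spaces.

[4,16)=9 [21,27)=9

i=0 t=4 v=3: → [4,10); WM=4
i=1 t=4 v=5: → [4,10); WM=4
i=2 t=5 v=8: → [4,11); WM=5
i=3 t=2 v=8: DROP (t<5-0); WM=5
i=4 t=6 v=2: → [4,12); WM=6
i=5 t=6 v=3: → [4,12); WM=6
i=6 t=2 v=2: DROP (t<6-0); WM=6
i=7 t=6 v=7: → [4,12); WM=6
i=8 t=6 v=9: → [4,12); WM=6
i=9 t=7 v=2: → [4,13); WM=7
i=10 t=7 v=2: → [4,13); WM=7
i=11 t=6 v=2: DROP (t<7-0); WM=7
i=12 t=8 v=3: → [4,14); WM=8
i=13 t=8 v=3: → [4,14); WM=8
i=14 t=8 v=5: → [4,14); WM=8
i=15 t=10 v=9: → [4,16); WM=10
i=16 t=7 v=6: DROP (t<10-0); WM=10
i=17 t=10 v=1: → [4,16); WM=10
i=18 t=21 v=9: → [21,27); WM=21
i=19 t=17 v=9: DROP (t<21-0); WM=21
i=20 t=16 v=1: DROP (t<21-0); WM=21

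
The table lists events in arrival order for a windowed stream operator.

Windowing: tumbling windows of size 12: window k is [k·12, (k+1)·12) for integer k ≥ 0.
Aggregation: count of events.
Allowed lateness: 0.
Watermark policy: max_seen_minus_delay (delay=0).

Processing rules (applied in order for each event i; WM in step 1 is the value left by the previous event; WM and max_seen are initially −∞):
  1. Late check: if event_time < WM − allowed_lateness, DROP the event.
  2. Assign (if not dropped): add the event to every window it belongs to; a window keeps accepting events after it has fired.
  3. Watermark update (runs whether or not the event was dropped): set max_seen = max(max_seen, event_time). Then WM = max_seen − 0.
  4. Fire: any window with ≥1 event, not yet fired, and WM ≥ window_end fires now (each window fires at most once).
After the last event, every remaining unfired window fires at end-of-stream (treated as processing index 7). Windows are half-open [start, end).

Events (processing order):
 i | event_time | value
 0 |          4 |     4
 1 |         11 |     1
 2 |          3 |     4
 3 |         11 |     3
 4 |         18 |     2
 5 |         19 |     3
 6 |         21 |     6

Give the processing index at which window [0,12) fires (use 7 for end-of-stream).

4

i=0 t=4 v=4: → [0,12); WM=4
i=1 t=11 v=1: → [0,12); WM=11
i=2 t=3 v=4: DROP (t<11-0); WM=11
i=3 t=11 v=3: → [0,12); WM=11
i=4 t=18 v=2: → [12,24); WM=18; [0,12) fires=3
i=5 t=19 v=3: → [12,24); WM=19
i=6 t=21 v=6: → [12,24); WM=21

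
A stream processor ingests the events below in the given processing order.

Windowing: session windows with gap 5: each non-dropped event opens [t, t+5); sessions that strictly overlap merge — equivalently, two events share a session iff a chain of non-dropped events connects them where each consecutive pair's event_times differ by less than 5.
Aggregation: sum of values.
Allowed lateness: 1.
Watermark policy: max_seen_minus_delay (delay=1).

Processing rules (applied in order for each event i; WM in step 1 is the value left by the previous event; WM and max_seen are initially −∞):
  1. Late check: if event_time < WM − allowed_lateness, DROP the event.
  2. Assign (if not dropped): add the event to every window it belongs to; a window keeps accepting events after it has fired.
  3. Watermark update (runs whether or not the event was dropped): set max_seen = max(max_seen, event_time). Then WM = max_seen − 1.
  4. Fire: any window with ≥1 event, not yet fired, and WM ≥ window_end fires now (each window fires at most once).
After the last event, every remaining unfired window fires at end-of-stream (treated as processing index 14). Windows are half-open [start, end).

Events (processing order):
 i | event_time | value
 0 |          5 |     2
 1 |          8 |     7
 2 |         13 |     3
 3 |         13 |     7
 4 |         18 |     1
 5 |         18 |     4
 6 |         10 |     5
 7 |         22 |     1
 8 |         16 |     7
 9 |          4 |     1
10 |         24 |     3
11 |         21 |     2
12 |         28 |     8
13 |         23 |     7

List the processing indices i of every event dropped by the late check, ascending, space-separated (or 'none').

6 8 9 11 13

i=0 t=5 v=2: → [5,10); WM=4
i=1 t=8 v=7: → [5,13); WM=7
i=2 t=13 v=3: → [13,18); WM=12
i=3 t=13 v=7: → [13,18); WM=12
i=4 t=18 v=1: → [18,23); WM=17
i=5 t=18 v=4: → [18,23); WM=17
i=6 t=10 v=5: DROP (t<17-1); WM=17
i=7 t=22 v=1: → [18,27); WM=21
i=8 t=16 v=7: DROP (t<21-1); WM=21
i=9 t=4 v=1: DROP (t<21-1); WM=21
i=10 t=24 v=3: → [18,29); WM=23
i=11 t=21 v=2: DROP (t<23-1); WM=23
i=12 t=28 v=8: → [18,33); WM=27
i=13 t=23 v=7: DROP (t<27-1); WM=27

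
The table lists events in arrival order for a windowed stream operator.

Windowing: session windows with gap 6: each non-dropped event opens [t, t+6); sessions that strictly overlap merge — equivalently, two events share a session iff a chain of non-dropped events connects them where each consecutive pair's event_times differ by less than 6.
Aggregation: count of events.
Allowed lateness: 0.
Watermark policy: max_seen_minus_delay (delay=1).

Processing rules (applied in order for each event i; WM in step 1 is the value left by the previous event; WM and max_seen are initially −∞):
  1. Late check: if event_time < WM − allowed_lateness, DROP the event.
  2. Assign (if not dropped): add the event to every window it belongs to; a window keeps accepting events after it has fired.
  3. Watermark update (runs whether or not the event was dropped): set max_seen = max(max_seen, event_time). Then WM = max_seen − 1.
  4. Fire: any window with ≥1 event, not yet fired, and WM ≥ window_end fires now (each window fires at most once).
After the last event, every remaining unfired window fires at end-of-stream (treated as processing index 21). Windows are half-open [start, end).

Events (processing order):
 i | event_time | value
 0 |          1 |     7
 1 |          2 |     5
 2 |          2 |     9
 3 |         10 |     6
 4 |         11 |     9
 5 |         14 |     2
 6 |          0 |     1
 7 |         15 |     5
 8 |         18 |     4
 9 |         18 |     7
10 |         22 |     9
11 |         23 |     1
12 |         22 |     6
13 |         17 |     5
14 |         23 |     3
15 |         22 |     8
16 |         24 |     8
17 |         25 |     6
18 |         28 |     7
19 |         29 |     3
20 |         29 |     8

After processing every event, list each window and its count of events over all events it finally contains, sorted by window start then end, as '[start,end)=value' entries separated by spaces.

[1,8)=3 [10,35)=16

i=0 t=1 v=7: → [1,7); WM=0
i=1 t=2 v=5: → [1,8); WM=1
i=2 t=2 v=9: → [1,8); WM=1
i=3 t=10 v=6: → [10,16); WM=9
i=4 t=11 v=9: → [10,17); WM=10
i=5 t=14 v=2: → [10,20); WM=13
i=6 t=0 v=1: DROP (t<13-0); WM=13
i=7 t=15 v=5: → [10,21); WM=14
i=8 t=18 v=4: → [10,24); WM=17
i=9 t=18 v=7: → [10,24); WM=17
i=10 t=22 v=9: → [10,28); WM=21
i=11 t=23 v=1: → [10,29); WM=22
i=12 t=22 v=6: → [10,29); WM=22
i=13 t=17 v=5: DROP (t<22-0); WM=22
i=14 t=23 v=3: → [10,29); WM=22
i=15 t=22 v=8: → [10,29); WM=22
i=16 t=24 v=8: → [10,30); WM=23
i=17 t=25 v=6: → [10,31); WM=24
i=18 t=28 v=7: → [10,34); WM=27
i=19 t=29 v=3: → [10,35); WM=28
i=20 t=29 v=8: → [10,35); WM=28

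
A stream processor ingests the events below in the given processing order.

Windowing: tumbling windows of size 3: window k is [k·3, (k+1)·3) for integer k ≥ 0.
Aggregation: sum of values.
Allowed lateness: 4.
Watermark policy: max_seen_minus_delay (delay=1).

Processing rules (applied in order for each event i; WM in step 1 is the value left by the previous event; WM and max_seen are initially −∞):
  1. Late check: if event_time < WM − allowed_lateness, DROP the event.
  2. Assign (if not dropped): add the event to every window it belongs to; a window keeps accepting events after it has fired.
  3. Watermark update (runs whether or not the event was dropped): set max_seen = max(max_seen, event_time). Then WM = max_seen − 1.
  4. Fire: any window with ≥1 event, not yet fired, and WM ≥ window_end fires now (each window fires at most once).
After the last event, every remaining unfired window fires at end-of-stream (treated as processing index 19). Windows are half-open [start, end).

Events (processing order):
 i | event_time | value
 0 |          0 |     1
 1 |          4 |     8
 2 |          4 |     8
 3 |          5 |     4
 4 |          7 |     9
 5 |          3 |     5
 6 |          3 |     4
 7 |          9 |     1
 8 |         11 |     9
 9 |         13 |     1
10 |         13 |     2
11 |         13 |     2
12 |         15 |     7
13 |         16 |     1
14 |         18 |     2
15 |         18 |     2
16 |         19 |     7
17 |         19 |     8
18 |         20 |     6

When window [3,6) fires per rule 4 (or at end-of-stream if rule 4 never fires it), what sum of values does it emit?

i=0 t=0 v=1: → [0,3); WM=-1
i=1 t=4 v=8: → [3,6); WM=3; [0,3) fires=1
i=2 t=4 v=8: → [3,6); WM=3
i=3 t=5 v=4: → [3,6); WM=4
i=4 t=7 v=9: → [6,9); WM=6; [3,6) fires=20
i=5 t=3 v=5: → [3,6); WM=6
i=6 t=3 v=4: → [3,6); WM=6
i=7 t=9 v=1: → [9,12); WM=8
i=8 t=11 v=9: → [9,12); WM=10; [6,9) fires=9
i=9 t=13 v=1: → [12,15); WM=12; [9,12) fires=10
i=10 t=13 v=2: → [12,15); WM=12
i=11 t=13 v=2: → [12,15); WM=12
i=12 t=15 v=7: → [15,18); WM=14
i=13 t=16 v=1: → [15,18); WM=15; [12,15) fires=5
i=14 t=18 v=2: → [18,21); WM=17
i=15 t=18 v=2: → [18,21); WM=17
i=16 t=19 v=7: → [18,21); WM=18; [15,18) fires=8
i=17 t=19 v=8: → [18,21); WM=18
i=18 t=20 v=6: → [18,21); WM=19

20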